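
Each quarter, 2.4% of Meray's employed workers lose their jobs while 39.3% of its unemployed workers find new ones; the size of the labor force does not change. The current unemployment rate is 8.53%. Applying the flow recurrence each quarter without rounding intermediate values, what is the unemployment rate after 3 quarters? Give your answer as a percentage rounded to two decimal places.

With a fixed labor force, u_{t+1} = u_t + s·(1−u_t) − f·u_t = u_t·(1−s−f) + s.
Here 1−s−f = 0.583 and s = 0.024.
u_1 = 0.085300 × 0.583 + 0.024 = 0.073730.
u_2 = 0.073730 × 0.583 + 0.024 = 0.066985.
u_3 = 0.066985 × 0.583 + 0.024 = 0.063052.

Unemployment rate after three quarters ≈ 6.31%.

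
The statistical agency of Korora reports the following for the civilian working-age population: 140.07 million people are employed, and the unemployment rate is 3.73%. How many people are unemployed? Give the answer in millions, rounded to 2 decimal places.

About 5.43 million are unemployed.

Let U be the number unemployed. The labor force is E + U, and U/(E+U) = 0.0373.
So U = 0.0373 × 140.07 / (1 − 0.0373) = 5.2246 / 0.9627 ≈ 5.43 million.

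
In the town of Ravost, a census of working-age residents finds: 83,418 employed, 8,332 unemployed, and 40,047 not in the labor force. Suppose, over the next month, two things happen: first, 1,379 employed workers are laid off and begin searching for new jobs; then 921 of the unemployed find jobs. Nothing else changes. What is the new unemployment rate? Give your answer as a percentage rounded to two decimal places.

New unemployment rate ≈ 9.58%.

Initially, labor force = 83,418 + 8,332 = 91,750, so u = 8,332/91,750 = 9.08%.
After the first change, employed falls and unemployed rises by 1,379; labor force unchanged → E = 82,039, U = 9,711, labor force = 91,750.
After the second change, unemployed falls and employed rises by 921; labor force unchanged → E = 82,960, U = 8,790, labor force = 91,750.
New unemployment rate = 8,790 / 91,750 = 9.58%.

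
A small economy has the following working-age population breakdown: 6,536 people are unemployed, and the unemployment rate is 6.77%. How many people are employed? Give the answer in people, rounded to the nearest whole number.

About 90,008 are employed.

Labor force = U / u = 6,536 / 0.0677 ≈ 96,544.
Employed = labor force − unemployed = 96,544 − 6,536 = 90,008.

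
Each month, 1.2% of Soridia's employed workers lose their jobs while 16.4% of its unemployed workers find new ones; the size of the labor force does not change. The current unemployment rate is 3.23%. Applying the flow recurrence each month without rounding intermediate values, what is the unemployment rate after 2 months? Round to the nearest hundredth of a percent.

With a fixed labor force, u_{t+1} = u_t + s·(1−u_t) − f·u_t = u_t·(1−s−f) + s.
Here 1−s−f = 0.824 and s = 0.012.
u_1 = 0.032300 × 0.824 + 0.012 = 0.038615.
u_2 = 0.038615 × 0.824 + 0.012 = 0.043819.

Unemployment rate after two months ≈ 4.38%.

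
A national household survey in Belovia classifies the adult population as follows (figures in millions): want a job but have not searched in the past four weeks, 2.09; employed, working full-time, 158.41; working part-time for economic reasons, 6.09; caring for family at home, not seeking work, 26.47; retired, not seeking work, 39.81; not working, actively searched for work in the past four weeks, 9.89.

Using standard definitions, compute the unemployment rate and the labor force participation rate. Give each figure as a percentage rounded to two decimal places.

Employed = 158.41 + 6.09 = 164.50 million (anyone who worked, including part-time for economic reasons, counts as employed).
Unemployed = 9.89 million.
Labor force = 164.50 + 9.89 = 174.39 million.
Not in labor force = 2.09 + 26.47 + 39.81 = 68.37 million (those not working and not actively searching are outside the labor force — including those who want a job but have given up searching).
Civilian working-age population = 174.39 + 68.37 = 242.76 million.
Unemployment rate = 9.89 / 174.39 = 5.67%.
Labor force participation rate = 174.39 / 242.76 = 71.84%.

Unemployment rate ≈ 5.67%; labor force participation rate ≈ 71.84%.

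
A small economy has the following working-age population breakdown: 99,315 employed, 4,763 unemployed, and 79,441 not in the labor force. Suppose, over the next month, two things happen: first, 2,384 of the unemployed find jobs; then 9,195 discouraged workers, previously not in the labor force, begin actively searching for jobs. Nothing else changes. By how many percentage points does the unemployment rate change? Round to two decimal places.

Initially, labor force = 99,315 + 4,763 = 104,078, so u = 4,763/104,078 = 4.58%.
After the first change, unemployed falls and employed rises by 2,384; labor force unchanged → E = 101,699, U = 2,379, labor force = 104,078.
After the second change, unemployed and labor force both rise by 9,195 → E = 101,699, U = 11,574, labor force = 113,273.
New unemployment rate = 11,574 / 113,273 = 10.22%.
Change = 10.22% − 4.58% = +5.64 percentage points.

The unemployment rate changes by +5.64 percentage points.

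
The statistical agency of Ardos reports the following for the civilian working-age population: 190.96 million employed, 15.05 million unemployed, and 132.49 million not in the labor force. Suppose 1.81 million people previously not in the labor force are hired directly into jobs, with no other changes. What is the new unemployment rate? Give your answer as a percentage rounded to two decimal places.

New unemployment rate ≈ 7.24%.

Initially, labor force = 190.96 + 15.05 = 206.01 million, so u = 15.05/206.01 = 7.31%.
After the change, employed and labor force both rise by 1.81; unemployed unchanged → E = 192.77, U = 15.05, labor force = 207.82 million.
New unemployment rate = 15.05 / 207.82 = 7.24%.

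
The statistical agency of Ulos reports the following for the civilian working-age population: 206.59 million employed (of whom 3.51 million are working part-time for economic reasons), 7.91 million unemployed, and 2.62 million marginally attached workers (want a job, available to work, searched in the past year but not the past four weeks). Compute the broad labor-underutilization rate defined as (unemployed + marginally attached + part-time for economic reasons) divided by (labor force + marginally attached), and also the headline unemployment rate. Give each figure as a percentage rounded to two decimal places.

Broad underutilization rate ≈ 6.47%; headline unemployment rate ≈ 3.69%.

Labor force = 206.59 + 7.91 = 214.50 million.
Numerator = 7.91 + 2.62 + 3.51 = 14.04 million.
Denominator = 214.50 + 2.62 = 217.12 million.
Broad rate = 14.04 / 217.12 = 6.47%.
Headline unemployment rate = 7.91 / 214.50 = 3.69%.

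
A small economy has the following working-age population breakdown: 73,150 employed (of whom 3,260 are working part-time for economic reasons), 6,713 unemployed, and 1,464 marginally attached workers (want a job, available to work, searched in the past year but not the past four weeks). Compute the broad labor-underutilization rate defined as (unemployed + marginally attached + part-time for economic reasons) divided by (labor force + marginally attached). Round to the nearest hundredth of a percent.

Broad underutilization rate ≈ 14.06%.

Labor force = 73,150 + 6,713 = 79,863.
Numerator = 6,713 + 1,464 + 3,260 = 11,437.
Denominator = 79,863 + 1,464 = 81,327.
Broad rate = 11,437 / 81,327 = 14.06%.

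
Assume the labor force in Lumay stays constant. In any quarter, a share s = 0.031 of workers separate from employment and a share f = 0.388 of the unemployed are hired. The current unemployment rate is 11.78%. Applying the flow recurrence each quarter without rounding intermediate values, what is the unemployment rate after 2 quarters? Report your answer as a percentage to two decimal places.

With a fixed labor force, u_{t+1} = u_t + s·(1−u_t) − f·u_t = u_t·(1−s−f) + s.
Here 1−s−f = 0.581 and s = 0.031.
u_1 = 0.117800 × 0.581 + 0.031 = 0.099442.
u_2 = 0.099442 × 0.581 + 0.031 = 0.088776.

Unemployment rate after two quarters ≈ 8.88%.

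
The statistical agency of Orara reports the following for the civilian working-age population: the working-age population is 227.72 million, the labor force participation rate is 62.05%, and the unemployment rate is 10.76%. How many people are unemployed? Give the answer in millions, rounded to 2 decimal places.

About 15.20 million are unemployed.

Labor force = 0.6205 × 227.72 = 141.30 million.
Unemployed = 0.1076 × 141.30 ≈ 15.20 million.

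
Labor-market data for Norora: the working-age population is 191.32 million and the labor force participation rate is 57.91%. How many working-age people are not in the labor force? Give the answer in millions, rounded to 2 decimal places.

Share not in the labor force = 1 − 0.5791 = 0.4209.
Not in labor force = 0.4209 × 191.32 ≈ 80.53 million.

About 80.53 million are not in the labor force.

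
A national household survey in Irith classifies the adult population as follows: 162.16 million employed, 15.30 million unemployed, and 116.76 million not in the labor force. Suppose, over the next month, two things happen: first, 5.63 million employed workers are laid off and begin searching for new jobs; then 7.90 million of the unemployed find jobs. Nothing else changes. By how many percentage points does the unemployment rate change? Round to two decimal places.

The unemployment rate changes by −1.28 percentage points.

Initially, labor force = 162.16 + 15.30 = 177.46 million, so u = 15.30/177.46 = 8.62%.
After the first change, employed falls and unemployed rises by 5.63; labor force unchanged → E = 156.53, U = 20.93, labor force = 177.46 million.
After the second change, unemployed falls and employed rises by 7.90; labor force unchanged → E = 164.43, U = 13.03, labor force = 177.46 million.
New unemployment rate = 13.03 / 177.46 = 7.34%.
Change = 7.34% − 8.62% = −1.28 percentage points.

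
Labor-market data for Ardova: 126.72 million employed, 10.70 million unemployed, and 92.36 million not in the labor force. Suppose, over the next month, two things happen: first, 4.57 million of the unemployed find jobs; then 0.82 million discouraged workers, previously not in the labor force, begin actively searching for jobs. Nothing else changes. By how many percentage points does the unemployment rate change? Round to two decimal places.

Initially, labor force = 126.72 + 10.70 = 137.42 million, so u = 10.70/137.42 = 7.79%.
After the first change, unemployed falls and employed rises by 4.57; labor force unchanged → E = 131.29, U = 6.13, labor force = 137.42 million.
After the second change, unemployed and labor force both rise by 0.82 → E = 131.29, U = 6.95, labor force = 138.24 million.
New unemployment rate = 6.95 / 138.24 = 5.03%.
Change = 5.03% − 7.79% = −2.76 percentage points.

The unemployment rate changes by −2.76 percentage points.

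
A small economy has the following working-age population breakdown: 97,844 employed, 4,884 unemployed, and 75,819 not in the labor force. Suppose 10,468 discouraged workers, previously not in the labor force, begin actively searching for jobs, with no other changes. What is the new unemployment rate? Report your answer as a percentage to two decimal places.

Initially, labor force = 97,844 + 4,884 = 102,728, so u = 4,884/102,728 = 4.75%.
After the change, unemployed and labor force both rise by 10,468 → E = 97,844, U = 15,352, labor force = 113,196.
New unemployment rate = 15,352 / 113,196 = 13.56%.

New unemployment rate ≈ 13.56%.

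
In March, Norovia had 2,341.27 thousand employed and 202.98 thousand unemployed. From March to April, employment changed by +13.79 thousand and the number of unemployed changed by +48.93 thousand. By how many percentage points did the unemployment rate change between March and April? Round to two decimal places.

March: labor force = 2,341.27 + 202.98 = 2,544.25; u = 202.98/2,544.25 = 7.98%.
April: labor force = 2,355.06 + 251.91 = 2,606.97; u = 251.91/2,606.97 = 9.66%.
Change = 9.66% − 7.98% = +1.68 pp.

The unemployment rate changed by +1.68 percentage points.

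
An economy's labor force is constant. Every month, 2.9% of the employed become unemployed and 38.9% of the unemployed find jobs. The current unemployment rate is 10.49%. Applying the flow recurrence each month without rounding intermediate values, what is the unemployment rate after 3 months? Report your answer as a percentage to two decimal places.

With a fixed labor force, u_{t+1} = u_t + s·(1−u_t) − f·u_t = u_t·(1−s−f) + s.
Here 1−s−f = 0.582 and s = 0.029.
u_1 = 0.104900 × 0.582 + 0.029 = 0.090052.
u_2 = 0.090052 × 0.582 + 0.029 = 0.081410.
u_3 = 0.081410 × 0.582 + 0.029 = 0.076381.

Unemployment rate after three months ≈ 7.64%.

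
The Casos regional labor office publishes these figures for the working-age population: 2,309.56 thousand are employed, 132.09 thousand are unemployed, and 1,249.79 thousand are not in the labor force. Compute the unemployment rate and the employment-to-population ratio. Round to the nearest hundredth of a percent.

Labor force = employed + unemployed = 2,309.56 + 132.09 = 2,441.65 thousand.
Working-age population = 2,441.65 + 1,249.79 = 3,691.44 thousand.
Unemployment rate = 132.09 / 2,441.65 = 5.41%.
Employment-population ratio = 2,309.56 / 3,691.44 = 62.57%.

Unemployment rate ≈ 5.41%; employment-population ratio ≈ 62.57%.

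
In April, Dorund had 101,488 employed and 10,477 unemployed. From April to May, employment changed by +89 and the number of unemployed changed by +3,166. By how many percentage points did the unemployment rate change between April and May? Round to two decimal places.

April: labor force = 101,488 + 10,477 = 111,965; u = 10,477/111,965 = 9.36%.
May: labor force = 101,577 + 13,643 = 115,220; u = 13,643/115,220 = 11.84%.
Change = 11.84% − 9.36% = +2.48 pp.

The unemployment rate changed by +2.48 percentage points.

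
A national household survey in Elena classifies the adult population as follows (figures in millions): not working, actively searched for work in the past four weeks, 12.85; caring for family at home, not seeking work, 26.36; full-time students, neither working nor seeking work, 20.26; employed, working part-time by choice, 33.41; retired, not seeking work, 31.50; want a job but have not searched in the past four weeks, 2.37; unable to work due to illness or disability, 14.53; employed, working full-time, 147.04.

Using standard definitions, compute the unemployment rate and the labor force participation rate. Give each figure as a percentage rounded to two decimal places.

Unemployment rate ≈ 6.65%; labor force participation rate ≈ 67.04%.

Employed = 33.41 + 147.04 = 180.45 million.
Unemployed = 12.85 million.
Labor force = 180.45 + 12.85 = 193.30 million.
Not in labor force = 26.36 + 20.26 + 31.50 + 2.37 + 14.53 = 95.02 million (those not working and not actively searching are outside the labor force — including those who want a job but have given up searching).
Civilian working-age population = 193.30 + 95.02 = 288.32 million.
Unemployment rate = 12.85 / 193.30 = 6.65%.
Labor force participation rate = 193.30 / 288.32 = 67.04%.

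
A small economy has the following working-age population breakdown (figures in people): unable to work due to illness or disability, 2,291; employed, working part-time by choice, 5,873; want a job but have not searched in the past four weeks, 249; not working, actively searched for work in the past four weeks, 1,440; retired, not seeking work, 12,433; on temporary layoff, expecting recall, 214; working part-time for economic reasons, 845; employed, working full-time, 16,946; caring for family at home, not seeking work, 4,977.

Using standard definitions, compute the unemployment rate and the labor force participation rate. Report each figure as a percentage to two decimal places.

Unemployment rate ≈ 6.53%; labor force participation rate ≈ 55.93%.

Employed = 5,873 + 845 + 16,946 = 23,664 (anyone who worked, including part-time for economic reasons, counts as employed).
Unemployed = 1,440 + 214 = 1,654 (jobless and actively searching, or on temporary layoff).
Labor force = 23,664 + 1,654 = 25,318.
Not in labor force = 2,291 + 249 + 12,433 + 4,977 = 19,950 (those not working and not actively searching are outside the labor force — including those who want a job but have given up searching).
Civilian working-age population = 25,318 + 19,950 = 45,268.
Unemployment rate = 1,654 / 25,318 = 6.53%.
Labor force participation rate = 25,318 / 45,268 = 55.93%.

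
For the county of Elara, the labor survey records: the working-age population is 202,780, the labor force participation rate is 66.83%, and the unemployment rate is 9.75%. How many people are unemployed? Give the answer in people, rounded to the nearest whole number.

Labor force = 0.6683 × 202,780 = 135,518.
Unemployed = 0.0975 × 135,518 ≈ 13,213.

About 13,213 are unemployed.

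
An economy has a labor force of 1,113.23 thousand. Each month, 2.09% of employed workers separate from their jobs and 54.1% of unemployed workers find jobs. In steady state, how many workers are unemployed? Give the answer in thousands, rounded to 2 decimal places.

Steady-state unemployment rate u* = s/(s+f) = 2.09/(2.09+54.1) = 0.037195.
Unemployed = u* × labor force = 0.037195 × 1,113.23 ≈ 41.41 thousand.

About 41.41 thousand are unemployed in steady state.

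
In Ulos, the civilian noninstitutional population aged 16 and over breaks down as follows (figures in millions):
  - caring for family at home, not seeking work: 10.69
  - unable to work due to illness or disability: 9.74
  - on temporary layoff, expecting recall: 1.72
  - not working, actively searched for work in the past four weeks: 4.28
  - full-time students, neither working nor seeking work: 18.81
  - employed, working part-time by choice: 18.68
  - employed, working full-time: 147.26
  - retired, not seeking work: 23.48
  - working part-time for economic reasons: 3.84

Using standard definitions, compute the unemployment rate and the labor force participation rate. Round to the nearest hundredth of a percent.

Unemployment rate ≈ 3.41%; labor force participation rate ≈ 73.70%.

Employed = 18.68 + 147.26 + 3.84 = 169.78 million (anyone who worked, including part-time for economic reasons, counts as employed).
Unemployed = 1.72 + 4.28 = 6.00 million (jobless and actively searching, or on temporary layoff).
Labor force = 169.78 + 6.00 = 175.78 million.
Not in labor force = 10.69 + 9.74 + 18.81 + 23.48 = 62.72 million (those not working and not actively searching are outside the labor force).
Civilian working-age population = 175.78 + 62.72 = 238.50 million.
Unemployment rate = 6.00 / 175.78 = 3.41%.
Labor force participation rate = 175.78 / 238.50 = 73.70%.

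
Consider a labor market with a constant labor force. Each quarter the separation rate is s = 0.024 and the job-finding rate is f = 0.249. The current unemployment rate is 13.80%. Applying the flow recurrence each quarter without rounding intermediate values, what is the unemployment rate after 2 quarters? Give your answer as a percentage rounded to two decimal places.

With a fixed labor force, u_{t+1} = u_t + s·(1−u_t) − f·u_t = u_t·(1−s−f) + s.
Here 1−s−f = 0.727 and s = 0.024.
u_1 = 0.138000 × 0.727 + 0.024 = 0.124326.
u_2 = 0.124326 × 0.727 + 0.024 = 0.114385.

Unemployment rate after two quarters ≈ 11.44%.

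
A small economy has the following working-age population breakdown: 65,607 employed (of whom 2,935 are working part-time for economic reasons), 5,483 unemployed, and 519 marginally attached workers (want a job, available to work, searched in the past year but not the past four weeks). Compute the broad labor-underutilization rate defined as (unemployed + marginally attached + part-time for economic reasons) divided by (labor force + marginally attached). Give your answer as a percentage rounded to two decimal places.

Broad underutilization rate ≈ 12.48%.

Labor force = 65,607 + 5,483 = 71,090.
Numerator = 5,483 + 519 + 2,935 = 8,937.
Denominator = 71,090 + 519 = 71,609.
Broad rate = 8,937 / 71,609 = 12.48%.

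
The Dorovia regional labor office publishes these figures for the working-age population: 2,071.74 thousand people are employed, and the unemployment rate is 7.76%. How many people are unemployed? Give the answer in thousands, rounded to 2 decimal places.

Let U be the number unemployed. The labor force is E + U, and U/(E+U) = 0.0776.
So U = 0.0776 × 2,071.74 / (1 − 0.0776) = 160.7670 / 0.9224 ≈ 174.29 thousand.

About 174.29 thousand are unemployed.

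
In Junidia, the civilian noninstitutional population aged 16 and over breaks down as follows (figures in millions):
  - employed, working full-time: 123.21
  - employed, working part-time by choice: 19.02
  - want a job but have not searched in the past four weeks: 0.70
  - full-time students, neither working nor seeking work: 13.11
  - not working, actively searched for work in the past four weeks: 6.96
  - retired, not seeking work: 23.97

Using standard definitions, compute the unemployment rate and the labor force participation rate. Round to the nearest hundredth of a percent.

Unemployment rate ≈ 4.67%; labor force participation rate ≈ 79.79%.

Employed = 123.21 + 19.02 = 142.23 million.
Unemployed = 6.96 million.
Labor force = 142.23 + 6.96 = 149.19 million.
Not in labor force = 0.70 + 13.11 + 23.97 = 37.78 million (those not working and not actively searching are outside the labor force — including those who want a job but have given up searching).
Civilian working-age population = 149.19 + 37.78 = 186.97 million.
Unemployment rate = 6.96 / 149.19 = 4.67%.
Labor force participation rate = 149.19 / 186.97 = 79.79%.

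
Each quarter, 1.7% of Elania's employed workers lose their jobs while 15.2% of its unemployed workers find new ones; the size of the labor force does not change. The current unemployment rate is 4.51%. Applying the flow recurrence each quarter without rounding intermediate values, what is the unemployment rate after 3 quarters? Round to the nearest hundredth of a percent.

Unemployment rate after three quarters ≈ 6.87%.

With a fixed labor force, u_{t+1} = u_t + s·(1−u_t) − f·u_t = u_t·(1−s−f) + s.
Here 1−s−f = 0.831 and s = 0.017.
u_1 = 0.045100 × 0.831 + 0.017 = 0.054478.
u_2 = 0.054478 × 0.831 + 0.017 = 0.062271.
u_3 = 0.062271 × 0.831 + 0.017 = 0.068747.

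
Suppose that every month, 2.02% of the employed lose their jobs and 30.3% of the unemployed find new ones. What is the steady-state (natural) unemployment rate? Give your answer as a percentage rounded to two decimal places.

At steady state the flows balance: s·E = f·U, so U/(E+U) = s/(s+f).
u* = 2.02 / (2.02 + 30.3) = 2.02 / 32.32 = 6.25%.

Steady-state unemployment rate ≈ 6.25%.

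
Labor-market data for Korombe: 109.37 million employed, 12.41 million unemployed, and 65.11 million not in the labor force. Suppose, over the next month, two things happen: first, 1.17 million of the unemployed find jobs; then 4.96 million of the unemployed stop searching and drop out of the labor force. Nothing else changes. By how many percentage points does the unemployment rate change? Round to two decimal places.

The unemployment rate changes by −4.81 percentage points.

Initially, labor force = 109.37 + 12.41 = 121.78 million, so u = 12.41/121.78 = 10.19%.
After the first change, unemployed falls and employed rises by 1.17; labor force unchanged → E = 110.54, U = 11.24, labor force = 121.78 million.
After the second change, unemployed and labor force both fall by 4.96 → E = 110.54, U = 6.28, labor force = 116.82 million.
New unemployment rate = 6.28 / 116.82 = 5.38%.
Change = 5.38% − 10.19% = −4.81 percentage points.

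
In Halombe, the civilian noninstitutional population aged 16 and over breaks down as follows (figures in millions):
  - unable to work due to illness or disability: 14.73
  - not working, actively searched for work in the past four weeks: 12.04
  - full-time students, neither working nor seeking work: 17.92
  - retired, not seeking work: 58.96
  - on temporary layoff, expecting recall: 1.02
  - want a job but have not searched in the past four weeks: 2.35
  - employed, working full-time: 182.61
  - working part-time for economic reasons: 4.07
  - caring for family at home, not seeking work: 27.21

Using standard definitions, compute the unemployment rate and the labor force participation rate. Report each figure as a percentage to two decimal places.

Employed = 182.61 + 4.07 = 186.68 million (anyone who worked, including part-time for economic reasons, counts as employed).
Unemployed = 12.04 + 1.02 = 13.06 million (jobless and actively searching, or on temporary layoff).
Labor force = 186.68 + 13.06 = 199.74 million.
Not in labor force = 14.73 + 17.92 + 58.96 + 2.35 + 27.21 = 121.17 million (those not working and not actively searching are outside the labor force — including those who want a job but have given up searching).
Civilian working-age population = 199.74 + 121.17 = 320.91 million.
Unemployment rate = 13.06 / 199.74 = 6.54%.
Labor force participation rate = 199.74 / 320.91 = 62.24%.

Unemployment rate ≈ 6.54%; labor force participation rate ≈ 62.24%.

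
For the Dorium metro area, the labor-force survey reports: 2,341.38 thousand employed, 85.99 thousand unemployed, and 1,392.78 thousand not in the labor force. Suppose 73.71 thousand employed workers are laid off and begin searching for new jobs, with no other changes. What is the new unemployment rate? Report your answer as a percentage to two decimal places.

New unemployment rate ≈ 6.58%.

Initially, labor force = 2,341.38 + 85.99 = 2,427.37 thousand, so u = 85.99/2,427.37 = 3.54%.
After the change, employed falls and unemployed rises by 73.71; labor force unchanged → E = 2,267.67, U = 159.70, labor force = 2,427.37 thousand.
New unemployment rate = 159.70 / 2,427.37 = 6.58%.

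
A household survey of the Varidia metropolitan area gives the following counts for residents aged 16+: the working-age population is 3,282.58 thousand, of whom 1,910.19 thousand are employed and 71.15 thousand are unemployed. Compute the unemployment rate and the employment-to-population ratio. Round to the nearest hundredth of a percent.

Labor force = employed + unemployed = 1,910.19 + 71.15 = 1,981.34 thousand.
Unemployment rate = 71.15 / 1,981.34 = 3.59%.
Employment-population ratio = 1,910.19 / 3,282.58 = 58.19%.

Unemployment rate ≈ 3.59%; employment-population ratio ≈ 58.19%.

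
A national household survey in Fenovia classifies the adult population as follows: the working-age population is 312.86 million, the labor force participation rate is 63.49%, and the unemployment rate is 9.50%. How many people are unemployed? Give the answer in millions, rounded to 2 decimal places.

Labor force = 0.6349 × 312.86 = 198.63 million.
Unemployed = 0.0950 × 198.63 ≈ 18.87 million.

About 18.87 million are unemployed.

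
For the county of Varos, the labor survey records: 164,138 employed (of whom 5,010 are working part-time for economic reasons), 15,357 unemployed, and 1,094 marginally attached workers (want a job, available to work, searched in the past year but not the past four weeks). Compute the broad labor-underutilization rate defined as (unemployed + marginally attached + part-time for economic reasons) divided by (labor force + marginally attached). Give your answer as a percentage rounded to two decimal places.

Broad underutilization rate ≈ 11.88%.

Labor force = 164,138 + 15,357 = 179,495.
Numerator = 15,357 + 1,094 + 5,010 = 21,461.
Denominator = 179,495 + 1,094 = 180,589.
Broad rate = 21,461 / 180,589 = 11.88%.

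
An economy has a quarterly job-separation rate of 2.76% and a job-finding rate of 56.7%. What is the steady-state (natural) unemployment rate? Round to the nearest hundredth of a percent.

At steady state the flows balance: s·E = f·U, so U/(E+U) = s/(s+f).
u* = 2.76 / (2.76 + 56.7) = 2.76 / 59.46 = 4.64%.

Steady-state unemployment rate ≈ 4.64%.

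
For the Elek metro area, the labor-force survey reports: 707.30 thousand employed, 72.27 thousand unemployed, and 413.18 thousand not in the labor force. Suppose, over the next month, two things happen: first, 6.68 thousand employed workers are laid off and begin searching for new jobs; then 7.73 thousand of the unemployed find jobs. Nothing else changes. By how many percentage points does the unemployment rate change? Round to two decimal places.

The unemployment rate changes by −0.13 percentage points.

Initially, labor force = 707.30 + 72.27 = 779.57 thousand, so u = 72.27/779.57 = 9.27%.
After the first change, employed falls and unemployed rises by 6.68; labor force unchanged → E = 700.62, U = 78.95, labor force = 779.57 thousand.
After the second change, unemployed falls and employed rises by 7.73; labor force unchanged → E = 708.35, U = 71.22, labor force = 779.57 thousand.
New unemployment rate = 71.22 / 779.57 = 9.14%.
Change = 9.14% − 9.27% = −0.13 percentage points.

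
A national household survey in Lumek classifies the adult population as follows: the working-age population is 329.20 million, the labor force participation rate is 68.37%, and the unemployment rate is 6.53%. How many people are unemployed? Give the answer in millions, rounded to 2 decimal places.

About 14.70 million are unemployed.

Labor force = 0.6837 × 329.20 = 225.07 million.
Unemployed = 0.0653 × 225.07 ≈ 14.70 million.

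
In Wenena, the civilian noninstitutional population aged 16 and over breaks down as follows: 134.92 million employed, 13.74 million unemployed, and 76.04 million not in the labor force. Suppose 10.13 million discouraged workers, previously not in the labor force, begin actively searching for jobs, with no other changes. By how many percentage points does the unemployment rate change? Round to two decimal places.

The unemployment rate changes by +5.79 percentage points.

Initially, labor force = 134.92 + 13.74 = 148.66 million, so u = 13.74/148.66 = 9.24%.
After the change, unemployed and labor force both rise by 10.13 → E = 134.92, U = 23.87, labor force = 158.79 million.
New unemployment rate = 23.87 / 158.79 = 15.03%.
Change = 15.03% − 9.24% = +5.79 percentage points.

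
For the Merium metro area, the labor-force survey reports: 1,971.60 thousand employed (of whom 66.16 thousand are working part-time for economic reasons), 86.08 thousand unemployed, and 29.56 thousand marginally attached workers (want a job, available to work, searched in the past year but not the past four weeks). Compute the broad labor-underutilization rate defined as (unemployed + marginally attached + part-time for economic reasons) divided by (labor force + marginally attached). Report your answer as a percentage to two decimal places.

Broad underutilization rate ≈ 8.71%.

Labor force = 1,971.60 + 86.08 = 2,057.68 thousand.
Numerator = 86.08 + 29.56 + 66.16 = 181.80 thousand.
Denominator = 2,057.68 + 29.56 = 2,087.24 thousand.
Broad rate = 181.80 / 2,087.24 = 8.71%.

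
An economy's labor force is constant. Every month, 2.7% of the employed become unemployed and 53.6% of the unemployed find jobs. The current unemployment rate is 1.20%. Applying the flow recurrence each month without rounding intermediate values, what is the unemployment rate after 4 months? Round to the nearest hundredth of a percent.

With a fixed labor force, u_{t+1} = u_t + s·(1−u_t) − f·u_t = u_t·(1−s−f) + s.
Here 1−s−f = 0.437 and s = 0.027.
u_1 = 0.012000 × 0.437 + 0.027 = 0.032244.
u_2 = 0.032244 × 0.437 + 0.027 = 0.041091.
u_3 = 0.041091 × 0.437 + 0.027 = 0.044957.
u_4 = 0.044957 × 0.437 + 0.027 = 0.046646.

Unemployment rate after four months ≈ 4.66%.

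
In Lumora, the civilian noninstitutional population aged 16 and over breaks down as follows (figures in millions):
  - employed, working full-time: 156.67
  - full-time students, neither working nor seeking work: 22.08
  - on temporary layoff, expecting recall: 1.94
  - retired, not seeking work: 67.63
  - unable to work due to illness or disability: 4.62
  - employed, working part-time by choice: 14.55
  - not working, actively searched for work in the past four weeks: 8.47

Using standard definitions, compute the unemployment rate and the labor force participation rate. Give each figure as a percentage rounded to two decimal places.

Unemployment rate ≈ 5.73%; labor force participation rate ≈ 65.82%.

Employed = 156.67 + 14.55 = 171.22 million.
Unemployed = 1.94 + 8.47 = 10.41 million (jobless and actively searching, or on temporary layoff).
Labor force = 171.22 + 10.41 = 181.63 million.
Not in labor force = 22.08 + 67.63 + 4.62 = 94.33 million (those not working and not actively searching are outside the labor force).
Civilian working-age population = 181.63 + 94.33 = 275.96 million.
Unemployment rate = 10.41 / 181.63 = 5.73%.
Labor force participation rate = 181.63 / 275.96 = 65.82%.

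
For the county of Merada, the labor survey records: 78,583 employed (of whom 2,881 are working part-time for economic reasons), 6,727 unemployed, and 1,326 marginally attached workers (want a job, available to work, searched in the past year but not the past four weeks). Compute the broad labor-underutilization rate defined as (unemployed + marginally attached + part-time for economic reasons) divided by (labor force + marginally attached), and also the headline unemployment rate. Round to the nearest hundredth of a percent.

Labor force = 78,583 + 6,727 = 85,310.
Numerator = 6,727 + 1,326 + 2,881 = 10,934.
Denominator = 85,310 + 1,326 = 86,636.
Broad rate = 10,934 / 86,636 = 12.62%.
Headline unemployment rate = 6,727 / 85,310 = 7.89%.

Broad underutilization rate ≈ 12.62%; headline unemployment rate ≈ 7.89%.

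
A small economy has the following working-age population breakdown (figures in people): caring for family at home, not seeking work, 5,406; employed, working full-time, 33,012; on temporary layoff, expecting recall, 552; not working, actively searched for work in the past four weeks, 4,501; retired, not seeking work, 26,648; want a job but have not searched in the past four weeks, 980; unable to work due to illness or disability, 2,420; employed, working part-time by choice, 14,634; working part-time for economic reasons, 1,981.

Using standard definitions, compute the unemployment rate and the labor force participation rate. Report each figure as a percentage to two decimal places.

Employed = 33,012 + 14,634 + 1,981 = 49,627 (anyone who worked, including part-time for economic reasons, counts as employed).
Unemployed = 552 + 4,501 = 5,053 (jobless and actively searching, or on temporary layoff).
Labor force = 49,627 + 5,053 = 54,680.
Not in labor force = 5,406 + 26,648 + 980 + 2,420 = 35,454 (those not working and not actively searching are outside the labor force — including those who want a job but have given up searching).
Civilian working-age population = 54,680 + 35,454 = 90,134.
Unemployment rate = 5,053 / 54,680 = 9.24%.
Labor force participation rate = 54,680 / 90,134 = 60.67%.

Unemployment rate ≈ 9.24%; labor force participation rate ≈ 60.67%.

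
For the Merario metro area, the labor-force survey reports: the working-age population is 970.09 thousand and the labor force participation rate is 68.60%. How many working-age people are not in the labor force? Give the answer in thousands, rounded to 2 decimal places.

Share not in the labor force = 1 − 0.6860 = 0.3140.
Not in labor force = 0.3140 × 970.09 ≈ 304.61 thousand.

About 304.61 thousand are not in the labor force.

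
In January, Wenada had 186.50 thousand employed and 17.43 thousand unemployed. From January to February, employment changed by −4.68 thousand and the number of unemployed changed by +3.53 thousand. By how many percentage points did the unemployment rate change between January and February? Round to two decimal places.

January: labor force = 186.50 + 17.43 = 203.93; u = 17.43/203.93 = 8.55%.
February: labor force = 181.82 + 20.96 = 202.78; u = 20.96/202.78 = 10.34%.
Change = 10.34% − 8.55% = +1.79 pp.

The unemployment rate changed by +1.79 percentage points.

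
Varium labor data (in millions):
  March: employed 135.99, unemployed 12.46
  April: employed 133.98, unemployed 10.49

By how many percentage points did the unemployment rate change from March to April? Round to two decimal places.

March: labor force = 135.99 + 12.46 = 148.45; u = 12.46/148.45 = 8.39%.
April: labor force = 133.98 + 10.49 = 144.47; u = 10.49/144.47 = 7.26%.
Change = 7.26% − 8.39% = −1.13 pp.

The unemployment rate changed by −1.13 percentage points.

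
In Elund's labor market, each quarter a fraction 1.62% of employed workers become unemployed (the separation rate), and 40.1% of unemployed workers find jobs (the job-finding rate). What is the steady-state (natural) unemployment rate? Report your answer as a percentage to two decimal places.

At steady state the flows balance: s·E = f·U, so U/(E+U) = s/(s+f).
u* = 1.62 / (1.62 + 40.1) = 1.62 / 41.72 = 3.88%.

Steady-state unemployment rate ≈ 3.88%.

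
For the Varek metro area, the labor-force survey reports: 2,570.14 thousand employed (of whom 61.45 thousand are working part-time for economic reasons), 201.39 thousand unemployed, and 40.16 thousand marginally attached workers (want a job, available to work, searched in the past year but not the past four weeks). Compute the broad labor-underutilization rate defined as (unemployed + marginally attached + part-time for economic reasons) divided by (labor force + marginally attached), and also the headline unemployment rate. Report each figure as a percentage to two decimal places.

Labor force = 2,570.14 + 201.39 = 2,771.53 thousand.
Numerator = 201.39 + 40.16 + 61.45 = 303.00 thousand.
Denominator = 2,771.53 + 40.16 = 2,811.69 thousand.
Broad rate = 303.00 / 2,811.69 = 10.78%.
Headline unemployment rate = 201.39 / 2,771.53 = 7.27%.

Broad underutilization rate ≈ 10.78%; headline unemployment rate ≈ 7.27%.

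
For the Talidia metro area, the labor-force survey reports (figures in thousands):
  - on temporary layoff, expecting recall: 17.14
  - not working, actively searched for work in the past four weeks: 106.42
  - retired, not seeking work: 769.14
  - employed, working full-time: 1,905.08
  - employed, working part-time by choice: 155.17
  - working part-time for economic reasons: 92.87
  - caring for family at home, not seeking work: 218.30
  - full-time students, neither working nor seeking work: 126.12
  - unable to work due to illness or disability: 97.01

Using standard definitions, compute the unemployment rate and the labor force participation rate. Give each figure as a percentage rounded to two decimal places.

Employed = 1,905.08 + 155.17 + 92.87 = 2,153.12 thousand (anyone who worked, including part-time for economic reasons, counts as employed).
Unemployed = 17.14 + 106.42 = 123.56 thousand (jobless and actively searching, or on temporary layoff).
Labor force = 2,153.12 + 123.56 = 2,276.68 thousand.
Not in labor force = 769.14 + 218.30 + 126.12 + 97.01 = 1,210.57 thousand (those not working and not actively searching are outside the labor force).
Civilian working-age population = 2,276.68 + 1,210.57 = 3,487.25 thousand.
Unemployment rate = 123.56 / 2,276.68 = 5.43%.
Labor force participation rate = 2,276.68 / 3,487.25 = 65.29%.

Unemployment rate ≈ 5.43%; labor force participation rate ≈ 65.29%.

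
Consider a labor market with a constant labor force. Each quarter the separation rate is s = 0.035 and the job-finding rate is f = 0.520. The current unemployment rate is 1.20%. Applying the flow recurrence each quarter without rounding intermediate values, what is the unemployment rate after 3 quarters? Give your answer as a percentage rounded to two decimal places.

With a fixed labor force, u_{t+1} = u_t + s·(1−u_t) − f·u_t = u_t·(1−s−f) + s.
Here 1−s−f = 0.445 and s = 0.035.
u_1 = 0.012000 × 0.445 + 0.035 = 0.040340.
u_2 = 0.040340 × 0.445 + 0.035 = 0.052951.
u_3 = 0.052951 × 0.445 + 0.035 = 0.058563.

Unemployment rate after three quarters ≈ 5.86%.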